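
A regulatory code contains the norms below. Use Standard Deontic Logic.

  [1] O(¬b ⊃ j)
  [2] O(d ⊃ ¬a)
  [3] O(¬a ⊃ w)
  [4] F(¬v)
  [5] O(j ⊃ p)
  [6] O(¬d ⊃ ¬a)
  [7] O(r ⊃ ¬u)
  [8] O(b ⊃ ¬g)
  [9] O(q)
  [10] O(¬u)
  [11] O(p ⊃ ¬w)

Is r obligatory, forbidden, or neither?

Premise 7 is O(r ⊃ ¬u); even if O(¬u) held, inferring O(r) would be affirming the consequent — invalid.
No premise or chain of K-axiom applications forces O(r), and none forces O(¬r). So r is neither obligatory nor forbidden under these norms.

Neither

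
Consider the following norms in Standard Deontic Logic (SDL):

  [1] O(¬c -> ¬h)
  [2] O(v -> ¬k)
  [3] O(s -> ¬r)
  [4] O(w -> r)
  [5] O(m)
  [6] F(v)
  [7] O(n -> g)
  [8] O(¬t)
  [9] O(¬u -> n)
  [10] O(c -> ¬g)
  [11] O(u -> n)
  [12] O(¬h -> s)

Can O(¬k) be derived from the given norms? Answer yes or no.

No

Premise 2 is O(v -> ¬k), but O(v) is not derivable from the premises, so it does not yield O(¬k).
No other premise forces O(¬k). An ideal world satisfying every premise can still have ¬k false, so O(¬k) is not derivable.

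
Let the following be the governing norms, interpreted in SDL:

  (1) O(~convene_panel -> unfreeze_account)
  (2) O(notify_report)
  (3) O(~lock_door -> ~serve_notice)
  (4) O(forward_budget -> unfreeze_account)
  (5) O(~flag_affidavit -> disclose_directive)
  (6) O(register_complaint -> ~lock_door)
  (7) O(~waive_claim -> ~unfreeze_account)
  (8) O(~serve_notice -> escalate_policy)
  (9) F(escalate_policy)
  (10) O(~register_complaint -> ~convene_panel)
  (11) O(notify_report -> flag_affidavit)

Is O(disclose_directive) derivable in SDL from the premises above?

No

Premise 5 is O(~flag_affidavit -> disclose_directive), but O(~flag_affidavit) is not derivable from the premises, so it does not yield O(disclose_directive).
No other premise forces O(disclose_directive). An ideal world satisfying every premise can still have disclose_directive false, so O(disclose_directive) is not derivable.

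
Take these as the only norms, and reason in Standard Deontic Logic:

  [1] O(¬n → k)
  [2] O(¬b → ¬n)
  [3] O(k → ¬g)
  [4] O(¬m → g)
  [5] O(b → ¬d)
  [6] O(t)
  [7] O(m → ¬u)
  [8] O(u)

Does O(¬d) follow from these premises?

Premise 8 gives O(u).
Premise 7, O(m → ¬u), contraposes to O(u → ¬m); with O(u) we get O(¬m).
Applying K to premise 4 (O(¬m → g)) and O(¬m) yields O(g).
Premise 3, O(k → ¬g), contraposes to O(g → ¬k); with O(g) we get O(¬k).
The contrapositive of premise 1 (O(¬n → k)) is O(¬k → n), and O(¬k) is already established, so O(n).
The contrapositive of premise 2 (O(¬b → ¬n)) is O(n → b), and O(n) is already established, so O(b).
Applying K to premise 5 (O(b → ¬d)) and O(b) yields O(¬d).
Premise 6 does not contribute to this derivation.
So O(¬d) follows.

Yes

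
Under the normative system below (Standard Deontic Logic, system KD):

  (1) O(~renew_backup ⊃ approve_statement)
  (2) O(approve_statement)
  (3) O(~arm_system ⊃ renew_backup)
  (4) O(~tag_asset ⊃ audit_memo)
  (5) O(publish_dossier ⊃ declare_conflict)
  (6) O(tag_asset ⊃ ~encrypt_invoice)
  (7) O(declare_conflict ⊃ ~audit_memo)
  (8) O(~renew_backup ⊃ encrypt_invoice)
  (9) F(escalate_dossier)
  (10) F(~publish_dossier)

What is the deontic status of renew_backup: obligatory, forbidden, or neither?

Premise 10 is F(~publish_dossier), i.e. O(publish_dossier).
Premise 5 is O(publish_dossier ⊃ declare_conflict); since O(publish_dossier), deontic closure gives O(declare_conflict).
From O(declare_conflict) and premise 7, O(declare_conflict ⊃ ~audit_memo), we obtain O(~audit_memo).
Premise 4 is O(~tag_asset ⊃ audit_memo); contrapositively O(~audit_memo ⊃ tag_asset). Since O(~audit_memo) holds, K gives O(tag_asset).
Applying K to premise 6 (O(tag_asset ⊃ ~encrypt_invoice)) and O(tag_asset) yields O(~encrypt_invoice).
Premise 8, O(~renew_backup ⊃ encrypt_invoice), contraposes to O(~encrypt_invoice ⊃ renew_backup); with O(~encrypt_invoice) we get O(renew_backup).
Premises 1, 2, 3, 9 do not contribute to this derivation.
Hence renew_backup is obligatory.

Obligatory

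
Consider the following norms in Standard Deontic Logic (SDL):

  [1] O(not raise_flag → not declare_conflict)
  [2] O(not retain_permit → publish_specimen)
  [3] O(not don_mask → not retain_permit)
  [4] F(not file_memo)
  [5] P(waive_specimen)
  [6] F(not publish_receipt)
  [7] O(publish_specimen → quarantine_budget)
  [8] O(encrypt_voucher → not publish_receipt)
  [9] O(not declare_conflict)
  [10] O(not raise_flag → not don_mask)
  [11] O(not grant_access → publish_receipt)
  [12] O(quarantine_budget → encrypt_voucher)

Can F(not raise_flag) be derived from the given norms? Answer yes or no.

Yes

Premise 6, F(not publish_receipt), is equivalent to O(publish_receipt).
The contrapositive of premise 8 (O(encrypt_voucher → not publish_receipt)) is O(publish_receipt → not encrypt_voucher), and O(publish_receipt) is already established, so O(not encrypt_voucher).
Premise 12, O(quarantine_budget → encrypt_voucher), contraposes to O(not encrypt_voucher → not quarantine_budget); with O(not encrypt_voucher) we get O(not quarantine_budget).
The contrapositive of premise 7 (O(publish_specimen → quarantine_budget)) is O(not quarantine_budget → not publish_specimen), and O(not quarantine_budget) is already established, so O(not publish_specimen).
The contrapositive of premise 2 (O(not retain_permit → publish_specimen)) is O(not publish_specimen → retain_permit), and O(not publish_specimen) is already established, so O(retain_permit).
The contrapositive of premise 3 (O(not don_mask → not retain_permit)) is O(retain_permit → don_mask), and O(retain_permit) is already established, so O(don_mask).
The contrapositive of premise 10 (O(not raise_flag → not don_mask)) is O(don_mask → raise_flag), and O(don_mask) is already established, so O(raise_flag).
Premises 1, 4, 5, 9, 11 do not contribute to this derivation.
So O(raise_flag) holds, i.e. F(not raise_flag). The claim follows.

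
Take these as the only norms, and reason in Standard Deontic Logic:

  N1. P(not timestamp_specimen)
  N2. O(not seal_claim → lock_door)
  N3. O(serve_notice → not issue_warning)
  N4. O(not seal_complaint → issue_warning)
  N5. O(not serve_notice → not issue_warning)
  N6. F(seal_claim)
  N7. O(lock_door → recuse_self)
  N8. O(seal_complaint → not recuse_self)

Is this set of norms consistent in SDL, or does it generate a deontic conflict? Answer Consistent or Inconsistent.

Premises 3 and 5 cover both cases: O(serve_notice → not issue_warning) and O(not serve_notice → not issue_warning). Since serve_notice ∨ not serve_notice is a tautology, O(not issue_warning) follows.
The contrapositive of premise 4 (O(not seal_complaint → issue_warning)) is O(not issue_warning → seal_complaint), and O(not issue_warning) is already established, so O(seal_complaint).
With premise 8, O(seal_complaint → not recuse_self), the K-axiom yields O(not recuse_self).
Premise 7, O(lock_door → recuse_self), contraposes to O(not recuse_self → not lock_door); with O(not recuse_self) we get O(not lock_door).
The contrapositive of premise 2 (O(not seal_claim → lock_door)) is O(not lock_door → seal_claim), and O(not lock_door) is already established, so O(seal_claim).
But premise 6, F(seal_claim), means O(not seal_claim).
We now have both O(seal_claim) and O(not seal_claim) — seal_claim is simultaneously obligatory and forbidden, violating the D-axiom.

Inconsistent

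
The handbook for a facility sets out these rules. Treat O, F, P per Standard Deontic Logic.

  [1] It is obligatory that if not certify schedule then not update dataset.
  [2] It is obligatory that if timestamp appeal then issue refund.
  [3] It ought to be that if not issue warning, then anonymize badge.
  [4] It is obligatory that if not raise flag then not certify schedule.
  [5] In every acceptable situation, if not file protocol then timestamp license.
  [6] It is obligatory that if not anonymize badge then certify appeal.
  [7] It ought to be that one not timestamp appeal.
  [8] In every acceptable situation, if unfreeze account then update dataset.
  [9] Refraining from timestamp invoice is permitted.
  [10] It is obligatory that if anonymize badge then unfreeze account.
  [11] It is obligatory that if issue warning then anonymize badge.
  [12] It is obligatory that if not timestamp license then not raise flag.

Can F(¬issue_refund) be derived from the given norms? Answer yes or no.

No

Premise 2 is O(timestamp_appeal → issue_refund), but O(timestamp_appeal) is not derivable from the premises, so it does not yield O(issue_refund).
No other premise forces O(issue_refund). An ideal world satisfying every premise can still have ¬issue_refund true, so F(¬issue_refund) is not derivable.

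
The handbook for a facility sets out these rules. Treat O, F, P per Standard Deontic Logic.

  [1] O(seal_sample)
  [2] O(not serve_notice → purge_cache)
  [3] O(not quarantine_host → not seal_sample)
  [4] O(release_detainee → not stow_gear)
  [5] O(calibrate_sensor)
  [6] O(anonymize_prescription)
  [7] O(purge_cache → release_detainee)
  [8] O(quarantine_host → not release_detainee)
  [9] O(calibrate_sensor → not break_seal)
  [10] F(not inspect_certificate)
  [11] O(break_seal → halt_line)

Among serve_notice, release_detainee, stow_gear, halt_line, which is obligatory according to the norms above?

serve_notice

Premise 1 gives O(seal_sample).
Premise 3 is O(not quarantine_host → not seal_sample); contrapositively O(seal_sample → quarantine_host). Since O(seal_sample) holds, K gives O(quarantine_host).
From O(quarantine_host) and premise 8, O(quarantine_host → not release_detainee), we obtain O(not release_detainee).
Premise 7 is O(purge_cache → release_detainee); contrapositively O(not release_detainee → not purge_cache). Since O(not release_detainee) holds, K gives O(not purge_cache).
The contrapositive of premise 2 (O(not serve_notice → purge_cache)) is O(not purge_cache → serve_notice), and O(not purge_cache) is already established, so O(serve_notice).
So O(serve_notice) holds — serve_notice is obligatory. None of the other listed options is made obligatory by any chain of premises.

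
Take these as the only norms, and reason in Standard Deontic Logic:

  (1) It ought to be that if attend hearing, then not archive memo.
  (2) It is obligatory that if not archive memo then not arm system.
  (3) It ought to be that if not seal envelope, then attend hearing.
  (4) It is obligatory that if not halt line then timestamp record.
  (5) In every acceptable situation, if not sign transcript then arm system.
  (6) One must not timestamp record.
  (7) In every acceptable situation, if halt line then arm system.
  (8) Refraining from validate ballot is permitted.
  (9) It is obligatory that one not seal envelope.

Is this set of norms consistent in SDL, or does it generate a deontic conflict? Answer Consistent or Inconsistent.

Inconsistent

Premise 6, F(timestamp_record), is equivalent to O(¬timestamp_record).
Premise 4 is O(¬halt_line → timestamp_record); contrapositively O(¬timestamp_record → halt_line). Since O(¬timestamp_record) holds, K gives O(halt_line).
From O(halt_line) and premise 7, O(halt_line → arm_system), we obtain O(arm_system).
Premise 2 is O(¬archive_memo → ¬arm_system); contrapositively O(arm_system → archive_memo). Since O(arm_system) holds, K gives O(archive_memo).
The contrapositive of premise 1 (O(attend_hearing → ¬archive_memo)) is O(archive_memo → ¬attend_hearing), and O(archive_memo) is already established, so O(¬attend_hearing).
Premise 3 is O(¬seal_envelope → attend_hearing); contrapositively O(¬attend_hearing → seal_envelope). Since O(¬attend_hearing) holds, K gives O(seal_envelope).
But premise 9 directly asserts O(¬seal_envelope).
We now have both O(seal_envelope) and O(¬seal_envelope) — seal_envelope is simultaneously obligatory and forbidden, violating the D-axiom.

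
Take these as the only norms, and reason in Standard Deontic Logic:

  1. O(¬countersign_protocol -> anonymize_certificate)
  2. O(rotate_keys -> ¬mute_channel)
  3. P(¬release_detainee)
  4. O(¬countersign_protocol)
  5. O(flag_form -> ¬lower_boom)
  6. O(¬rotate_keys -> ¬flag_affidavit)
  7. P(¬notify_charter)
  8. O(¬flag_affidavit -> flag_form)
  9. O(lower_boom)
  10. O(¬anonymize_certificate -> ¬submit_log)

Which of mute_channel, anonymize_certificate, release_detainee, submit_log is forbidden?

Premise 9 gives O(lower_boom).
Premise 5, O(flag_form -> ¬lower_boom), contraposes to O(lower_boom -> ¬flag_form); with O(lower_boom) we get O(¬flag_form).
Premise 8, O(¬flag_affidavit -> flag_form), contraposes to O(¬flag_form -> flag_affidavit); with O(¬flag_form) we get O(flag_affidavit).
The contrapositive of premise 6 (O(¬rotate_keys -> ¬flag_affidavit)) is O(flag_affidavit -> rotate_keys), and O(flag_affidavit) is already established, so O(rotate_keys).
From O(rotate_keys) and premise 2, O(rotate_keys -> ¬mute_channel), we obtain O(¬mute_channel).
So O(¬mute_channel) holds, i.e. mute_channel is forbidden. None of the other listed options is forbidden under the premises.

mute_channel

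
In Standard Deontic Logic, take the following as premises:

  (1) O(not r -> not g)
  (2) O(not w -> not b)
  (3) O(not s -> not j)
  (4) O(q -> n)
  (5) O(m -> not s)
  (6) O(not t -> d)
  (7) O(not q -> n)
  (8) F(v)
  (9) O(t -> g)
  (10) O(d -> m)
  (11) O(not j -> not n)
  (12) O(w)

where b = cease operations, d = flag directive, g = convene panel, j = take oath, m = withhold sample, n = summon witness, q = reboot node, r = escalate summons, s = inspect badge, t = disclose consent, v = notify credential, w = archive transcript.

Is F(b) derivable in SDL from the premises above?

Premise 2 is O(not w -> not b), but O(not w) is not derivable from the premises, so it does not yield O(not b).
No other premise forces O(not b). An ideal world satisfying every premise can still have b true, so F(b) is not derivable.

No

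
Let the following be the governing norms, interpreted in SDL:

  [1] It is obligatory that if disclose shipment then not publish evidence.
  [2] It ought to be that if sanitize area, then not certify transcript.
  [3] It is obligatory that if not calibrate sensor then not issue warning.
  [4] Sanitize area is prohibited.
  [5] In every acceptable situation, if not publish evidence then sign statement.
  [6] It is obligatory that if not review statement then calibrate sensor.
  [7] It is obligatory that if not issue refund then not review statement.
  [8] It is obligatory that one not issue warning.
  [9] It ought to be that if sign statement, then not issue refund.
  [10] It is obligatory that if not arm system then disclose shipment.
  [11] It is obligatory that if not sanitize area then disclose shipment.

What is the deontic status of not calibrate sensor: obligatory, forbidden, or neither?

Forbidden

Premise 4, F(sanitize_area), is equivalent to O(¬sanitize_area).
With premise 11, O(¬sanitize_area → disclose_shipment), the K-axiom yields O(disclose_shipment).
Applying K to premise 1 (O(disclose_shipment → ¬publish_evidence)) and O(disclose_shipment) yields O(¬publish_evidence).
From O(¬publish_evidence) and premise 5, O(¬publish_evidence → sign_statement), we obtain O(sign_statement).
From O(sign_statement) and premise 9, O(sign_statement → ¬issue_refund), we obtain O(¬issue_refund).
Premise 7 is O(¬issue_refund → ¬review_statement); since O(¬issue_refund), deontic closure gives O(¬review_statement).
From O(¬review_statement) and premise 6, O(¬review_statement → calibrate_sensor), we obtain O(calibrate_sensor).
Premises 2, 3, 8, 10 do not contribute to this derivation.
Thus O(calibrate_sensor), which is F(¬calibrate_sensor): ¬calibrate_sensor is forbidden.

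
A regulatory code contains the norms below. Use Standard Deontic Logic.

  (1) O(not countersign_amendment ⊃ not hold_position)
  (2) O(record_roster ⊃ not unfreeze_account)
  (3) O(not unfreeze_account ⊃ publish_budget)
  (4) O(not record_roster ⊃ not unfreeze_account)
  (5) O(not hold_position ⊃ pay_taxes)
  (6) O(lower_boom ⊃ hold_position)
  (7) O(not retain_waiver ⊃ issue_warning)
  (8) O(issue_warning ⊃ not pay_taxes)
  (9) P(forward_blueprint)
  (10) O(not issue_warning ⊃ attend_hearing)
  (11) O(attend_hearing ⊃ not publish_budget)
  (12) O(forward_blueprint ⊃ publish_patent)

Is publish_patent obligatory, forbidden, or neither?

Neither

Premise 12 is O(forward_blueprint ⊃ publish_patent), but O(forward_blueprint) is not derivable from the premises (the permission P(forward_blueprint) asserts only not O(not forward_blueprint), not O(forward_blueprint)), so it does not yield O(publish_patent).
No premise or chain of K-axiom applications forces O(publish_patent), and none forces O(not publish_patent). So publish_patent is neither obligatory nor forbidden under these norms.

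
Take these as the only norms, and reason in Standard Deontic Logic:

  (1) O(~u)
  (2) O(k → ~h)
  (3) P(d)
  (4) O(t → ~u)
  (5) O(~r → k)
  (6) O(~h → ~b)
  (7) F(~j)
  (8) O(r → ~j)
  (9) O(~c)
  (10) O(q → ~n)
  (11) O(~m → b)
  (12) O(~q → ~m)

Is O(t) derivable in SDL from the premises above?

No

Premise 4 is O(t → ~u); even if O(~u) held, inferring O(t) would be affirming the consequent — invalid.
No other premise forces O(t). An ideal world satisfying every premise can still have t false, so O(t) is not derivable.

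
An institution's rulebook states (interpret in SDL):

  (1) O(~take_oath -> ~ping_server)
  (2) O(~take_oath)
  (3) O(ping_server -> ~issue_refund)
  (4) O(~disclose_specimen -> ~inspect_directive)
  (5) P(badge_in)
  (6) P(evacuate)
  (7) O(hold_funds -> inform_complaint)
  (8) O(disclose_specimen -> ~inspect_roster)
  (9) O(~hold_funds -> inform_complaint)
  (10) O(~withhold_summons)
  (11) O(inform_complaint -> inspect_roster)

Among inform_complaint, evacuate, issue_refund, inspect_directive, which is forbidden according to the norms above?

inspect_directive

Premises 7 and 9 cover both cases: O(hold_funds -> inform_complaint) and O(~hold_funds -> inform_complaint). Since hold_funds ∨ ~hold_funds is a tautology, O(inform_complaint) follows.
From O(inform_complaint) and premise 11, O(inform_complaint -> inspect_roster), we obtain O(inspect_roster).
Premise 8, O(disclose_specimen -> ~inspect_roster), contraposes to O(inspect_roster -> ~disclose_specimen); with O(inspect_roster) we get O(~disclose_specimen).
Applying K to premise 4 (O(~disclose_specimen -> ~inspect_directive)) and O(~disclose_specimen) yields O(~inspect_directive).
So O(~inspect_directive) holds, i.e. inspect_directive is forbidden. None of the other listed options is forbidden under the premises.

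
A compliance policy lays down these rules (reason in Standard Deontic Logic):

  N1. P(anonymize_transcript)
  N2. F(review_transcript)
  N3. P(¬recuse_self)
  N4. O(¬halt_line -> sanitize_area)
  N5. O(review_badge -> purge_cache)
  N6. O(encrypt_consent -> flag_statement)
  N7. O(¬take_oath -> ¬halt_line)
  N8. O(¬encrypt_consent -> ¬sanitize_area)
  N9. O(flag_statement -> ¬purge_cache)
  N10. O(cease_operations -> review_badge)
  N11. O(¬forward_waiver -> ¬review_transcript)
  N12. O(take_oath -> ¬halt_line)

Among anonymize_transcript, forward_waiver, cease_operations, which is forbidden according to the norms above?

By case analysis on ¬take_oath: premise 7 gives O(¬take_oath -> ¬halt_line) and premise 12 gives O(take_oath -> ¬halt_line), so O(¬halt_line) either way.
From O(¬halt_line) and premise 4, O(¬halt_line -> sanitize_area), we obtain O(sanitize_area).
Premise 8 is O(¬encrypt_consent -> ¬sanitize_area); contrapositively O(sanitize_area -> encrypt_consent). Since O(sanitize_area) holds, K gives O(encrypt_consent).
Applying K to premise 6 (O(encrypt_consent -> flag_statement)) and O(encrypt_consent) yields O(flag_statement).
Applying K to premise 9 (O(flag_statement -> ¬purge_cache)) and O(flag_statement) yields O(¬purge_cache).
The contrapositive of premise 5 (O(review_badge -> purge_cache)) is O(¬purge_cache -> ¬review_badge), and O(¬purge_cache) is already established, so O(¬review_badge).
The contrapositive of premise 10 (O(cease_operations -> review_badge)) is O(¬review_badge -> ¬cease_operations), and O(¬review_badge) is already established, so O(¬cease_operations).
So O(¬cease_operations) holds, i.e. cease_operations is forbidden. None of the other listed options is forbidden under the premises.

cease_operations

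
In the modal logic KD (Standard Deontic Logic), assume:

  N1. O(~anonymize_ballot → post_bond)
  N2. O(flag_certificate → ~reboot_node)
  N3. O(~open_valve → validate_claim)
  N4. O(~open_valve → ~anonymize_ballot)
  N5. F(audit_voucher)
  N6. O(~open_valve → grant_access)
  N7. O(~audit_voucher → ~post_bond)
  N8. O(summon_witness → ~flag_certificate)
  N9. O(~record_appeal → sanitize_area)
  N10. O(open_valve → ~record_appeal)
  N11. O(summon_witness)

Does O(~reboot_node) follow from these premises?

No

Premise 2 is O(flag_certificate → ~reboot_node), but O(flag_certificate) is not derivable from the premises, so it does not yield O(~reboot_node).
No other premise forces O(~reboot_node). An ideal world satisfying every premise can still have ~reboot_node false, so O(~reboot_node) is not derivable.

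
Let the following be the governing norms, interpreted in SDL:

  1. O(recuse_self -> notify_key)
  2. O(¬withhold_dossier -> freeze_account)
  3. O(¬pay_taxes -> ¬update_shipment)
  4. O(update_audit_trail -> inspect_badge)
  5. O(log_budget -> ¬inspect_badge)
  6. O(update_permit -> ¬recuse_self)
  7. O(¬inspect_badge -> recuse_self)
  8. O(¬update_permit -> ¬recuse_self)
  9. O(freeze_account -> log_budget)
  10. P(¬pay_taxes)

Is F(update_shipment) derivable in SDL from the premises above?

Premise 3 is O(¬pay_taxes -> ¬update_shipment), but O(¬pay_taxes) is not derivable from the premises (the permission P(¬pay_taxes) asserts only ¬O(pay_taxes), not O(¬pay_taxes)), so it does not yield O(¬update_shipment).
No other premise forces O(¬update_shipment). An ideal world satisfying every premise can still have update_shipment true, so F(update_shipment) is not derivable.

No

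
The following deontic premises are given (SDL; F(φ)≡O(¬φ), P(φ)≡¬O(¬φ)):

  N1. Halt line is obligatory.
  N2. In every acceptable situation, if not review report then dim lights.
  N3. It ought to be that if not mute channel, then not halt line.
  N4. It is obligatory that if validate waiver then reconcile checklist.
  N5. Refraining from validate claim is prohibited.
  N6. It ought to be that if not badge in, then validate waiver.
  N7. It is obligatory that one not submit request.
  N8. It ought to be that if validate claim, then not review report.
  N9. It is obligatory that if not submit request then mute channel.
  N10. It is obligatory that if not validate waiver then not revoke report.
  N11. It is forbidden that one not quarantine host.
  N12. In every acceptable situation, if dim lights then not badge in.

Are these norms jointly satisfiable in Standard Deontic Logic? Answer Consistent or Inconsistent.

Premise 3 is O(¬mute_channel → ¬halt_line), but O(¬mute_channel) is not derivable from the premises, so it does not yield O(¬halt_line).
So O(¬halt_line) is not derivable, and the apparent clash with O(halt_line) does not arise.
A world satisfying every obligation exists (e.g. badge_in=false, dim_lights=true, halt_line=true, mute_channel=true, quarantine_host=true, reconcile_checklist=true, review_report=false, revoke_report=false, submit_request=false, validate_claim=true, validate_waiver=true); no atom is both obligatory and forbidden, so the set is consistent.

Consistent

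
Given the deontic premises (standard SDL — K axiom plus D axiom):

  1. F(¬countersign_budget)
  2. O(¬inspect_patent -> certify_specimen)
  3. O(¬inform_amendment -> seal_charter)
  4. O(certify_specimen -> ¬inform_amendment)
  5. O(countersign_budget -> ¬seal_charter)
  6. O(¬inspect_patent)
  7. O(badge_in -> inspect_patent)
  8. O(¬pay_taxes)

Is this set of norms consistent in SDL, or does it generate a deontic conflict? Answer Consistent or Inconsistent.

Premise 1, F(¬countersign_budget), is equivalent to O(countersign_budget).
From O(countersign_budget) and premise 5, O(countersign_budget -> ¬seal_charter), we obtain O(¬seal_charter).
Premise 3, O(¬inform_amendment -> seal_charter), contraposes to O(¬seal_charter -> inform_amendment); with O(¬seal_charter) we get O(inform_amendment).
Premise 4, O(certify_specimen -> ¬inform_amendment), contraposes to O(inform_amendment -> ¬certify_specimen); with O(inform_amendment) we get O(¬certify_specimen).
Premise 2 is O(¬inspect_patent -> certify_specimen); contrapositively O(¬certify_specimen -> inspect_patent). Since O(¬certify_specimen) holds, K gives O(inspect_patent).
However, premise 6 gives O(¬inspect_patent).
We now have both O(inspect_patent) and O(¬inspect_patent) — inspect_patent is simultaneously obligatory and forbidden, violating the D-axiom.

Inconsistent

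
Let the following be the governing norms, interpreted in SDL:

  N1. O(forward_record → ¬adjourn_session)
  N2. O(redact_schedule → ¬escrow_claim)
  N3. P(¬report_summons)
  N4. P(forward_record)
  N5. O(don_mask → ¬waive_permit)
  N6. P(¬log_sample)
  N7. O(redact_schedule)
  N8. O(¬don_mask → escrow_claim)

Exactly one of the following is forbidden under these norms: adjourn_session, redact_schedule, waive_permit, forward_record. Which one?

Premise 7 gives O(redact_schedule).
From O(redact_schedule) and premise 2, O(redact_schedule → ¬escrow_claim), we obtain O(¬escrow_claim).
Premise 8, O(¬don_mask → escrow_claim), contraposes to O(¬escrow_claim → don_mask); with O(¬escrow_claim) we get O(don_mask).
Premise 5 is O(don_mask → ¬waive_permit); since O(don_mask), deontic closure gives O(¬waive_permit).
So O(¬waive_permit) holds, i.e. waive_permit is forbidden. None of the other listed options is forbidden under the premises.

waive_permit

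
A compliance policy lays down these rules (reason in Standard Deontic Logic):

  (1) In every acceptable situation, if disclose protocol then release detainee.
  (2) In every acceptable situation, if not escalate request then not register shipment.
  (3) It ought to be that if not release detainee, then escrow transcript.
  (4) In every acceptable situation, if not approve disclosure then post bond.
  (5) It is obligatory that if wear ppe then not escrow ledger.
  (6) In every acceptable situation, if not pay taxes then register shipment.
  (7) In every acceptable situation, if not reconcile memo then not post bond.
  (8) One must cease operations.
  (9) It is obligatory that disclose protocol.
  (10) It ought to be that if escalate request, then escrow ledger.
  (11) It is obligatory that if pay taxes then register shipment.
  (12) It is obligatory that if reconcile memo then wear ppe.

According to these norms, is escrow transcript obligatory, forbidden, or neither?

Neither

Premise 3 is O(¬release_detainee → escrow_transcript), but O(¬release_detainee) is not derivable from the premises, so it does not yield O(escrow_transcript).
No premise or chain of K-axiom applications forces O(escrow_transcript), and none forces O(¬escrow_transcript). So escrow_transcript is neither obligatory nor forbidden under these norms.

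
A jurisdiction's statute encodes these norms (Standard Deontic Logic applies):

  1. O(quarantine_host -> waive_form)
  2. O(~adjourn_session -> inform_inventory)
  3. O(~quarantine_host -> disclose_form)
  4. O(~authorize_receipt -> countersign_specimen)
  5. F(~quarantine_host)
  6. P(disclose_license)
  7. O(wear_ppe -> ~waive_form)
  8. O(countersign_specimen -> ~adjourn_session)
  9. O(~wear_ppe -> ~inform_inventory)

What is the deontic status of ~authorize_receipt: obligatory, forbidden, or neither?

F(~quarantine_host) at premise 5 means O(quarantine_host).
From O(quarantine_host) and premise 1, O(quarantine_host -> waive_form), we obtain O(waive_form).
Premise 7, O(wear_ppe -> ~waive_form), contraposes to O(waive_form -> ~wear_ppe); with O(waive_form) we get O(~wear_ppe).
Applying K to premise 9 (O(~wear_ppe -> ~inform_inventory)) and O(~wear_ppe) yields O(~inform_inventory).
The contrapositive of premise 2 (O(~adjourn_session -> inform_inventory)) is O(~inform_inventory -> adjourn_session), and O(~inform_inventory) is already established, so O(adjourn_session).
The contrapositive of premise 8 (O(countersign_specimen -> ~adjourn_session)) is O(adjourn_session -> ~countersign_specimen), and O(adjourn_session) is already established, so O(~countersign_specimen).
Premise 4, O(~authorize_receipt -> countersign_specimen), contraposes to O(~countersign_specimen -> authorize_receipt); with O(~countersign_specimen) we get O(authorize_receipt).
Premises 3, 6 do not contribute to this derivation.
Thus O(authorize_receipt), which is F(~authorize_receipt): ~authorize_receipt is forbidden.

Forbidden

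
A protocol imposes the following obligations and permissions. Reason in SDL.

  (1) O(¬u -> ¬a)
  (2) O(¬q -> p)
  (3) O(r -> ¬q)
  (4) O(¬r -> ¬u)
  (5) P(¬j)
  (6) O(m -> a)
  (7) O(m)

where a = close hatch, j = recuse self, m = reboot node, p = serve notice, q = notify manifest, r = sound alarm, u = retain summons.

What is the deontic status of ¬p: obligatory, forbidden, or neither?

Forbidden

From premise 7 we have O(m).
Applying K to premise 6 (O(m -> a)) and O(m) yields O(a).
Premise 1, O(¬u -> ¬a), contraposes to O(a -> u); with O(a) we get O(u).
The contrapositive of premise 4 (O(¬r -> ¬u)) is O(u -> r), and O(u) is already established, so O(r).
From O(r) and premise 3, O(r -> ¬q), we obtain O(¬q).
Premise 2 is O(¬q -> p); since O(¬q), deontic closure gives O(p).
Premise 5 does not contribute to this derivation.
Thus O(p), which is F(¬p): ¬p is forbidden.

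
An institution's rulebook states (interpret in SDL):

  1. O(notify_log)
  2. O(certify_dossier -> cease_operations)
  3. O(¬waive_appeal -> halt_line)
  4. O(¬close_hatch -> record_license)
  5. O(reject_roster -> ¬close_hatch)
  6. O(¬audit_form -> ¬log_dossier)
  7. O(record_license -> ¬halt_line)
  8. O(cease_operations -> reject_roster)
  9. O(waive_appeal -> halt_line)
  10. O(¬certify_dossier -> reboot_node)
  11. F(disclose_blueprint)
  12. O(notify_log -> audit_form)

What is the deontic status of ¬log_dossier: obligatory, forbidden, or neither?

Premise 6 is O(¬audit_form -> ¬log_dossier), but O(¬audit_form) is not derivable from the premises, so it does not yield O(¬log_dossier).
No premise or chain of K-axiom applications forces O(¬log_dossier), and none forces O(log_dossier). So ¬log_dossier is neither obligatory nor forbidden under these norms.

Neither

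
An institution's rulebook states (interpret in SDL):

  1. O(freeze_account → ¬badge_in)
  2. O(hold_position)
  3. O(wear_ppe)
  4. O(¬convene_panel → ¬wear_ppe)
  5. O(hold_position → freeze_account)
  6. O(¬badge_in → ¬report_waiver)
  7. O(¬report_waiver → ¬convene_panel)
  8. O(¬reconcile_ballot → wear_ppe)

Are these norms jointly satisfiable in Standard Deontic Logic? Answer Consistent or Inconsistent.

Premise 3 states O(wear_ppe) outright.
Premise 4, O(¬convene_panel → ¬wear_ppe), contraposes to O(wear_ppe → convene_panel); with O(wear_ppe) we get O(convene_panel).
Premise 7, O(¬report_waiver → ¬convene_panel), contraposes to O(convene_panel → report_waiver); with O(convene_panel) we get O(report_waiver).
Premise 6 is O(¬badge_in → ¬report_waiver); contrapositively O(report_waiver → badge_in). Since O(report_waiver) holds, K gives O(badge_in).
Premise 1, O(freeze_account → ¬badge_in), contraposes to O(badge_in → ¬freeze_account); with O(badge_in) we get O(¬freeze_account).
Premise 5, O(hold_position → freeze_account), contraposes to O(¬freeze_account → ¬hold_position); with O(¬freeze_account) we get O(¬hold_position).
However, premise 2 gives O(hold_position).
We now have both O(¬hold_position) and O(hold_position) — hold_position is simultaneously obligatory and forbidden, violating the D-axiom.

Inconsistent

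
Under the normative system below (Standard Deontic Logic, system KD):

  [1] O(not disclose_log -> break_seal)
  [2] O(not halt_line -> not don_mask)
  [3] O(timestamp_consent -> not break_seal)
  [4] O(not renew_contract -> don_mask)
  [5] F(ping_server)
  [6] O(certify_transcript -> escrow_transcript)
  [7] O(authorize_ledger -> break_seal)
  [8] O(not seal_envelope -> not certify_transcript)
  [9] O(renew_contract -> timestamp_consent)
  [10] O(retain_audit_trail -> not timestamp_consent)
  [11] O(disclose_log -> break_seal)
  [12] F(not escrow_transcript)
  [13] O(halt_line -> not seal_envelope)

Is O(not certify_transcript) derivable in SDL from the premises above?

Premises 11 and 1 are O(disclose_log -> break_seal) and O(not disclose_log -> break_seal); every ideal world satisfies disclose_log or not disclose_log, so in either case break_seal holds — hence O(break_seal).
The contrapositive of premise 3 (O(timestamp_consent -> not break_seal)) is O(break_seal -> not timestamp_consent), and O(break_seal) is already established, so O(not timestamp_consent).
Premise 9, O(renew_contract -> timestamp_consent), contraposes to O(not timestamp_consent -> not renew_contract); with O(not timestamp_consent) we get O(not renew_contract).
From O(not renew_contract) and premise 4, O(not renew_contract -> don_mask), we obtain O(don_mask).
The contrapositive of premise 2 (O(not halt_line -> not don_mask)) is O(don_mask -> halt_line), and O(don_mask) is already established, so O(halt_line).
With premise 13, O(halt_line -> not seal_envelope), the K-axiom yields O(not seal_envelope).
From O(not seal_envelope) and premise 8, O(not seal_envelope -> not certify_transcript), we obtain O(not certify_transcript).
Premises 5, 6, 7, 10, 12 do not contribute to this derivation.
So O(not certify_transcript) follows.

Yes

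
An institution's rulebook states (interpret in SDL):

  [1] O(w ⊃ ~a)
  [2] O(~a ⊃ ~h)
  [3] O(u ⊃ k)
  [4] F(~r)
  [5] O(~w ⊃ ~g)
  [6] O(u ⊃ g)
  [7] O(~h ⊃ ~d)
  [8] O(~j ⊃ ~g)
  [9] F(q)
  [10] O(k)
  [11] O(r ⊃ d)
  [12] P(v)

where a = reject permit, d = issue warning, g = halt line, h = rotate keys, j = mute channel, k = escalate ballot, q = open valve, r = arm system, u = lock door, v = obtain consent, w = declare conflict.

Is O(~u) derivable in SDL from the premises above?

F(~r) at premise 4 means O(r).
With premise 11, O(r ⊃ d), the K-axiom yields O(d).
Premise 7, O(~h ⊃ ~d), contraposes to O(d ⊃ h); with O(d) we get O(h).
The contrapositive of premise 2 (O(~a ⊃ ~h)) is O(h ⊃ a), and O(h) is already established, so O(a).
Premise 1, O(w ⊃ ~a), contraposes to O(a ⊃ ~w); with O(a) we get O(~w).
From O(~w) and premise 5, O(~w ⊃ ~g), we obtain O(~g).
Premise 6, O(u ⊃ g), contraposes to O(~g ⊃ ~u); with O(~g) we get O(~u).
Premises 3, 8, 9, 10, 12 do not contribute to this derivation.
So O(~u) follows.

Yes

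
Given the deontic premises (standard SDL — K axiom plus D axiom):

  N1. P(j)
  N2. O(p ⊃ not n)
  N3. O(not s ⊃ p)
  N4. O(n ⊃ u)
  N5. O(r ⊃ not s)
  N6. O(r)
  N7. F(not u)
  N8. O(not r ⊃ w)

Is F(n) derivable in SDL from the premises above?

Premise 6 gives O(r).
From O(r) and premise 5, O(r ⊃ not s), we obtain O(not s).
From O(not s) and premise 3, O(not s ⊃ p), we obtain O(p).
From O(p) and premise 2, O(p ⊃ not n), we obtain O(not n).
Premises 1, 4, 7, 8 do not contribute to this derivation.
So O(not n) holds, i.e. F(n). The claim follows.

Yes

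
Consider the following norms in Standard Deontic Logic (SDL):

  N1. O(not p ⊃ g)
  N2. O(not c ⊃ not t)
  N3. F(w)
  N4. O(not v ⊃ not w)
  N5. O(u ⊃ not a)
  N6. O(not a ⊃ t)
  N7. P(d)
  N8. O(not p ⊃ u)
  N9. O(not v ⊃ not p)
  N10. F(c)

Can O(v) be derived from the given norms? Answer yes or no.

Yes

Premise 10, F(c), is equivalent to O(not c).
Premise 2 is O(not c ⊃ not t); since O(not c), deontic closure gives O(not t).
Premise 6 is O(not a ⊃ t); contrapositively O(not t ⊃ a). Since O(not t) holds, K gives O(a).
The contrapositive of premise 5 (O(u ⊃ not a)) is O(a ⊃ not u), and O(a) is already established, so O(not u).
Premise 8, O(not p ⊃ u), contraposes to O(not u ⊃ p); with O(not u) we get O(p).
Premise 9 is O(not v ⊃ not p); contrapositively O(p ⊃ v). Since O(p) holds, K gives O(v).
Premises 1, 3, 4, 7 do not contribute to this derivation.
So O(v) follows.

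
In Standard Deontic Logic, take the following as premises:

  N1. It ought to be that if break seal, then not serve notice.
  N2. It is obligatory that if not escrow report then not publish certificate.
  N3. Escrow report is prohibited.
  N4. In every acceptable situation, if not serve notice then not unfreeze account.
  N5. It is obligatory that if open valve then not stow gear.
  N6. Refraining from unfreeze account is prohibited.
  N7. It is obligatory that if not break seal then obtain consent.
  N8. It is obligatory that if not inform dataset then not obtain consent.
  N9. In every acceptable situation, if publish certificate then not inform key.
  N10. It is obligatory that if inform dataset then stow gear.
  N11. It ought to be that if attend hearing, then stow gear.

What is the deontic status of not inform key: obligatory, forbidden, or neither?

Neither

Premise 9 is O(publish_certificate → ¬inform_key), but O(publish_certificate) is not derivable from the premises, so it does not yield O(¬inform_key).
No premise or chain of K-axiom applications forces O(¬inform_key), and none forces O(inform_key). So ¬inform_key is neither obligatory nor forbidden under these norms.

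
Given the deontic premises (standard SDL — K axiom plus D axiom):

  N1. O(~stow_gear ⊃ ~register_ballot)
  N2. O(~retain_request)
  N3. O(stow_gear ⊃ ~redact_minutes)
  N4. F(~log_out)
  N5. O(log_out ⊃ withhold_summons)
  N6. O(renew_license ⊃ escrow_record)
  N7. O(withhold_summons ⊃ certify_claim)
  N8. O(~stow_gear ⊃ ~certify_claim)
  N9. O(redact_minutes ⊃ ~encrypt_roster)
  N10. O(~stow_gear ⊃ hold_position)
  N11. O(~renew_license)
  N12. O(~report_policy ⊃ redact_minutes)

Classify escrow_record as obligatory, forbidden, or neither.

Neither

Premise 6 is O(renew_license ⊃ escrow_record), but O(renew_license) is not derivable from the premises, so it does not yield O(escrow_record).
No premise or chain of K-axiom applications forces O(escrow_record), and none forces O(~escrow_record). So escrow_record is neither obligatory nor forbidden under these norms.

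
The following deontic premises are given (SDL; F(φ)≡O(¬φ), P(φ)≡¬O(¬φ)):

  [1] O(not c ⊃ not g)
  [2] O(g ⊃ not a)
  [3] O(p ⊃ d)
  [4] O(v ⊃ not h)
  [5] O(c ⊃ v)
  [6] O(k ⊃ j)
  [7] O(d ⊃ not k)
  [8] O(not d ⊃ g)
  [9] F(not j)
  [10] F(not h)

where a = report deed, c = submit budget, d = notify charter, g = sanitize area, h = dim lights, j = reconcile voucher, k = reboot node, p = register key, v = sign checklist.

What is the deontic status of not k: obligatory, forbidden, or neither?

Premise 10, F(not h), is equivalent to O(h).
Premise 4, O(v ⊃ not h), contraposes to O(h ⊃ not v); with O(h) we get O(not v).
The contrapositive of premise 5 (O(c ⊃ v)) is O(not v ⊃ not c), and O(not v) is already established, so O(not c).
Applying K to premise 1 (O(not c ⊃ not g)) and O(not c) yields O(not g).
Premise 8 is O(not d ⊃ g); contrapositively O(not g ⊃ d). Since O(not g) holds, K gives O(d).
Premise 7 is O(d ⊃ not k); since O(d), deontic closure gives O(not k).
Premises 2, 3, 6, 9 do not contribute to this derivation.
Hence not k is obligatory.

Obligatory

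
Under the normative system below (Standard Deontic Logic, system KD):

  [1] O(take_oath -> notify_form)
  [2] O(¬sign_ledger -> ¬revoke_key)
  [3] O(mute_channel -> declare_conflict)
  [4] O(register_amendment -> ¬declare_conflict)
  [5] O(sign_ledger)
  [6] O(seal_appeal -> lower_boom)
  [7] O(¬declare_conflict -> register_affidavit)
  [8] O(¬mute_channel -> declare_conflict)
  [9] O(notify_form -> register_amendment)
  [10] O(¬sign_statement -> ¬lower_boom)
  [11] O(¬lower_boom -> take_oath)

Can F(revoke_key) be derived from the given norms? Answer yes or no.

No

Premise 2 is O(¬sign_ledger -> ¬revoke_key), but O(¬sign_ledger) is not derivable from the premises, so it does not yield O(¬revoke_key).
No other premise forces O(¬revoke_key). An ideal world satisfying every premise can still have revoke_key true, so F(revoke_key) is not derivable.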